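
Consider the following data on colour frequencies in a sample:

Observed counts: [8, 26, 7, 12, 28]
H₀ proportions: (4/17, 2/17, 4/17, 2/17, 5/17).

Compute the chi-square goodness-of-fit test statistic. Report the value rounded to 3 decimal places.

test statistic = 43.887

n = 81; E_i = n·p_i = [19.06, 9.53, 19.06, 9.53, 23.82]
χ² = (8−19.06)²/19.06 + (26−9.53)²/9.53 + (7−19.06)²/19.06 + (12−9.53)²/9.53 + (28−23.82)²/23.82 = 43.8870
df = 4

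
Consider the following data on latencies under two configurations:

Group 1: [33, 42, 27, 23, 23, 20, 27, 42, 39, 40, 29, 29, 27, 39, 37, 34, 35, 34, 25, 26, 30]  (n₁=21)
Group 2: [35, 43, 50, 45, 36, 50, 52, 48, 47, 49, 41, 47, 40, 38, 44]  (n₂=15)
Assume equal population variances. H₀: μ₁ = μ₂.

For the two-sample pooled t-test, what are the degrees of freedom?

degrees of freedom = 34

df = n₁ + n₂ − 2 = 21 + 15 − 2 = 34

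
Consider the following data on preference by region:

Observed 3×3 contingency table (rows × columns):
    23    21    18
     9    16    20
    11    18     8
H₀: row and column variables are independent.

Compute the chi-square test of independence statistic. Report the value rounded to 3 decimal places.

Row totals [62, 45, 37], col totals [43, 55, 46], n=144
χ² = (23−18.51)²/18.51 + (21−23.68)²/23.68 + (18−19.81)²/19.81 + (9−13.44)²/13.44 + (16−17.19)²/17.19 + (20−14.38)²/14.38 + (11−11.05)²/11.05 + (18−14.13)²/14.13 + (8−11.82)²/11.82 = 7.5968
df = 4

test statistic = 7.597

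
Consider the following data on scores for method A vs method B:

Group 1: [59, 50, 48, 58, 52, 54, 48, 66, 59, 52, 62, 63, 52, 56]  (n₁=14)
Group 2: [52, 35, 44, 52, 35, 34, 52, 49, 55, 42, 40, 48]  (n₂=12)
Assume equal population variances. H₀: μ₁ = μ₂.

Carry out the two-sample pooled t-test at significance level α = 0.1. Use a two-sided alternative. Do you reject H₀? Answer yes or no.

reject H₀: yes

x̄₁=55.643, s₁=5.692, n₁=14
x̄₂=44.833, s₂=7.554, n₂=12
s_p² = [13·5.692² + 11·7.554²]/24 = 43.7034
SE = √(s_p²·(1/14+1/12)) = 2.6007
t = (55.643−44.833)/2.6007 = 4.1564
df = 24
p-value (two-sided) = 0.00035
At α=0.1: p < α → reject H₀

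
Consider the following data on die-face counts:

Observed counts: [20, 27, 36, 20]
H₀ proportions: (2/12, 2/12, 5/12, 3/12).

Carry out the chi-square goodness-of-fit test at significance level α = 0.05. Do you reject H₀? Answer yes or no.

reject H₀: yes

n = 103; E_i = n·p_i = [17.17, 17.17, 42.92, 25.75]
χ² = (20−17.17)²/17.17 + (27−17.17)²/17.17 + (36−42.92)²/42.92 + (20−25.75)²/25.75 = 8.4990
df = 3
p-value (upper-tail) = 0.03675
At α=0.05: p < α → reject H₀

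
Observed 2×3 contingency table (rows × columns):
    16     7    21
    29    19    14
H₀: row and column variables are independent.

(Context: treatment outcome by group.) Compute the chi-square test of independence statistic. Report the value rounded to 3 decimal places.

Row totals [44, 62], col totals [45, 26, 35], n=106
χ² = (16−18.68)²/18.68 + (7−10.79)²/10.79 + (21−14.53)²/14.53 + (29−26.32)²/26.32 + (19−15.21)²/15.21 + (14−20.47)²/20.47 = 7.8642
df = 2

test statistic = 7.864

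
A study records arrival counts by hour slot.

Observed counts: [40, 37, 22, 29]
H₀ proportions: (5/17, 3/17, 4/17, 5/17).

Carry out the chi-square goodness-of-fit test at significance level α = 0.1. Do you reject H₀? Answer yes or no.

n = 128; E_i = n·p_i = [37.65, 22.59, 30.12, 37.65]
χ² = (40−37.65)²/37.65 + (37−22.59)²/22.59 + (22−30.12)²/30.12 + (29−37.65)²/37.65 = 13.5161
df = 3
p-value (upper-tail) = 0.00364
At α=0.1: p < α → reject H₀

reject H₀: yes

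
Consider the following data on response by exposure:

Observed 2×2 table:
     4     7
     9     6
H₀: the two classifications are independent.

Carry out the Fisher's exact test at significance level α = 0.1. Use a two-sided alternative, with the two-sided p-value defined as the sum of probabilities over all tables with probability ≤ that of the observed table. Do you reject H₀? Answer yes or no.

reject H₀: no

Margins: r₁=11, r₂=15, c₁=13, c₂=13, n=26
p_obs = C(11,4)·C(15,9)/C(26,13); sum pmf over tables with pmf ≤ p_obs
p-value (two-sided) = 0.42831
At α=0.1: p ≥ α → fail to reject H₀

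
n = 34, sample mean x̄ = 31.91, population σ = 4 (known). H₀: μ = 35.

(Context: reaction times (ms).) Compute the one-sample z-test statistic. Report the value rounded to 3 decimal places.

test statistic = -4.504

SE = σ/√n = 4/√34 = 0.6860
z = (x̄−μ₀)/SE = (31.91−35)/0.6860 = -4.5044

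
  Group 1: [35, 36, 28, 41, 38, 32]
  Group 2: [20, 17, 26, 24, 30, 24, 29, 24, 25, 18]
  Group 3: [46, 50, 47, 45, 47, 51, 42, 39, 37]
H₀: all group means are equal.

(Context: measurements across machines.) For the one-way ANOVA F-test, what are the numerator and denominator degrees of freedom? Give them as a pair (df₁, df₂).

k = 3 groups, N = 25 total
df = (k−1, N−k) = (3−1, 25−3) = (2, 22)

degrees of freedom = [2, 22]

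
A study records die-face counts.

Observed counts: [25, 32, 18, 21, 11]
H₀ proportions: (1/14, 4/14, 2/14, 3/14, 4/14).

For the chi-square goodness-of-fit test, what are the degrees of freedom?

df = k − 1 = 5 − 1 = 4

degrees of freedom = 4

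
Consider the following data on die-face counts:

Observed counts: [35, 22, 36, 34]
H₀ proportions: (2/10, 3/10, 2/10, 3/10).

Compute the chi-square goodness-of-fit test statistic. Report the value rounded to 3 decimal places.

n = 127; E_i = n·p_i = [25.40, 38.10, 25.40, 38.10]
χ² = (35−25.40)²/25.40 + (22−38.10)²/38.10 + (36−25.40)²/25.40 + (34−38.10)²/38.10 = 15.2966
df = 3

test statistic = 15.297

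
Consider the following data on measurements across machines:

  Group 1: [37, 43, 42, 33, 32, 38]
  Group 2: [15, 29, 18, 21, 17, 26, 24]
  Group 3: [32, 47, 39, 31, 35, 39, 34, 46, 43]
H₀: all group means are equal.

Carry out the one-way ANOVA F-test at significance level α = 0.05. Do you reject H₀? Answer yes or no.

reject H₀: yes

Group means [37.50, 21.43, 38.44], grand mean 32.773
SSB = Σnᵢ(x̄ᵢ−x̄)² = 1324.427; SSW = ΣΣ(x−x̄ᵢ)² = 539.437
MSB = 1324.427/2 = 662.2136; MSW = 539.437/19 = 28.3914
F = MSB/MSW = 23.3244
df = (2, 19)
p-value (upper-tail) = 0.00001
At α=0.05: p < α → reject H₀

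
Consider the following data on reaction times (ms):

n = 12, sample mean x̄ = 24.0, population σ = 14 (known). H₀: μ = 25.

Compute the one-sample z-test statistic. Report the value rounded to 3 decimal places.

test statistic = -0.247

SE = σ/√n = 14/√12 = 4.0415
z = (x̄−μ₀)/SE = (24.0−25)/4.0415 = -0.2474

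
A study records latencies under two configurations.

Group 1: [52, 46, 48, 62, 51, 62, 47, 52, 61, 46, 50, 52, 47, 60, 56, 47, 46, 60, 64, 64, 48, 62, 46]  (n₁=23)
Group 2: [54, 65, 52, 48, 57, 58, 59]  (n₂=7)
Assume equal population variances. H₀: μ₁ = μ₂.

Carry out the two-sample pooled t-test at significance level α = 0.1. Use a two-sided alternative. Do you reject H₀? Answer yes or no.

x̄₁=53.435, s₁=6.815, n₁=23
x̄₂=56.143, s₂=5.460, n₂=7
s_p² = [22·6.815² + 6·5.460²]/28 = 42.8753
SE = √(s_p²·(1/23+1/7)) = 2.8265
t = (53.435−56.143)/2.8265 = -0.9581
df = 28
p-value (two-sided) = 0.34621
At α=0.1: p ≥ α → fail to reject H₀

reject H₀: no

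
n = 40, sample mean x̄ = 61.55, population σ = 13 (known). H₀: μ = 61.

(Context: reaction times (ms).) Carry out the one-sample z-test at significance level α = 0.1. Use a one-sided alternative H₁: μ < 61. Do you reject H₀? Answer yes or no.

SE = σ/√n = 13/√40 = 2.0555
z = (x̄−μ₀)/SE = (61.55−61)/2.0555 = 0.2676
p-value (one-sided, H₁ less) = 0.60549
At α=0.1: p ≥ α → fail to reject H₀

reject H₀: no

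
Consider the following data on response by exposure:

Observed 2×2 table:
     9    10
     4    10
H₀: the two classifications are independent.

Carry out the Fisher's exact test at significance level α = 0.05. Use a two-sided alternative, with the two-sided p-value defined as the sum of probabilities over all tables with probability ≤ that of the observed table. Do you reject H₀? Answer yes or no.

Margins: r₁=19, r₂=14, c₁=13, c₂=20, n=33
p_obs = C(19,9)·C(14,4)/C(33,13); sum pmf over tables with pmf ≤ p_obs
p-value (two-sided) = 0.30954
At α=0.05: p ≥ α → fail to reject H₀

reject H₀: no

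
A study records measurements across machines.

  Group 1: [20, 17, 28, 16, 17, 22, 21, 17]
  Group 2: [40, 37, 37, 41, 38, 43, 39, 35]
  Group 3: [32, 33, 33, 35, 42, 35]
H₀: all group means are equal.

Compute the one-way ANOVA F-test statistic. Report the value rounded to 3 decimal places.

test statistic = 67.662

Group means [19.75, 38.75, 35.00], grand mean 30.818
SSB = Σnᵢ(x̄ᵢ−x̄)² = 1588.273; SSW = ΣΣ(x−x̄ᵢ)² = 223.000
MSB = 1588.273/2 = 794.1364; MSW = 223.000/19 = 11.7368
F = MSB/MSW = 67.6618
df = (2, 19)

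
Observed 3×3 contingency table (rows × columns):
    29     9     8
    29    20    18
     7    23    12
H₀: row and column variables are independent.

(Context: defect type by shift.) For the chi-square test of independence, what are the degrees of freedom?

degrees of freedom = 4

df = (r−1)(c−1) = (3−1)·(3−1) = 4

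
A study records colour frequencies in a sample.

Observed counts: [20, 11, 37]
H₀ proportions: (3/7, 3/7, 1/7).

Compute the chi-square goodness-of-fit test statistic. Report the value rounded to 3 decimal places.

n = 68; E_i = n·p_i = [29.14, 29.14, 9.71]
χ² = (20−29.14)²/29.14 + (11−29.14)²/29.14 + (37−9.71)²/9.71 = 90.8039
df = 2

test statistic = 90.804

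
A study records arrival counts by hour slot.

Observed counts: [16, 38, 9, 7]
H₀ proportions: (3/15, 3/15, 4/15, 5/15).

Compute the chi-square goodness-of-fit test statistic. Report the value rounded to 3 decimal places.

test statistic = 57.868

n = 70; E_i = n·p_i = [14.00, 14.00, 18.67, 23.33]
χ² = (16−14.00)²/14.00 + (38−14.00)²/14.00 + (9−18.67)²/18.67 + (7−23.33)²/23.33 = 57.8679
df = 3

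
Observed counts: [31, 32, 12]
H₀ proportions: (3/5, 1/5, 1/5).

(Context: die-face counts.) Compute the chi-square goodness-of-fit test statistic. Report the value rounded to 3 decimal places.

test statistic = 24.222

n = 75; E_i = n·p_i = [45.00, 15.00, 15.00]
χ² = (31−45.00)²/45.00 + (32−15.00)²/15.00 + (12−15.00)²/15.00 = 24.2222
df = 2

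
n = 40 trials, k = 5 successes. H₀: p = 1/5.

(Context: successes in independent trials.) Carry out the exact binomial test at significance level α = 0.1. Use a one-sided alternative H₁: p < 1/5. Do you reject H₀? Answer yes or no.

reject H₀: no

Exact binomial: n=40, k=5, p₀=1/5=0.2000
P(X≤5) from Σ C(n,i)·p₀^i·(1−p₀)^(n−i)
p-value (one-sided, H₁ less) = 0.16133
At α=0.1: p ≥ α → fail to reject H₀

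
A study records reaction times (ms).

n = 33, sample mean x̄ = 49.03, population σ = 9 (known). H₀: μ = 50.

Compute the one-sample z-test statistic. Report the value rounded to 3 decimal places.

test statistic = -0.619

SE = σ/√n = 9/√33 = 1.5667
z = (x̄−μ₀)/SE = (49.03−50)/1.5667 = -0.6191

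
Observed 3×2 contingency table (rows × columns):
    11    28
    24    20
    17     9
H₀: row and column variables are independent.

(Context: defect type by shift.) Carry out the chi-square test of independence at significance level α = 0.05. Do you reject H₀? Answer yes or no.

Row totals [39, 44, 26], col totals [52, 57], n=109
χ² = (11−18.61)²/18.61 + (28−20.39)²/20.39 + (24−20.99)²/20.99 + (20−23.01)²/23.01 + (17−12.40)²/12.40 + (9−13.60)²/13.60 = 10.0272
df = 2
p-value (upper-tail) = 0.00665
At α=0.05: p < α → reject H₀

reject H₀: yes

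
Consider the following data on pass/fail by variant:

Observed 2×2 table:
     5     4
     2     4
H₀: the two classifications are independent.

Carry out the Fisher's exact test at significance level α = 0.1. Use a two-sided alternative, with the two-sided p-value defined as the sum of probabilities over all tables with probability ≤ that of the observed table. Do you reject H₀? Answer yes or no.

Margins: r₁=9, r₂=6, c₁=7, c₂=8, n=15
p_obs = C(9,5)·C(6,2)/C(15,7); sum pmf over tables with pmf ≤ p_obs
p-value (two-sided) = 0.60839
At α=0.1: p ≥ α → fail to reject H₀

reject H₀: no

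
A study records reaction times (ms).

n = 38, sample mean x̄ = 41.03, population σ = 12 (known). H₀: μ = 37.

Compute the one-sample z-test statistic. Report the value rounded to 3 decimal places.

SE = σ/√n = 12/√38 = 1.9467
z = (x̄−μ₀)/SE = (41.03−37)/1.9467 = 2.0702

test statistic = 2.070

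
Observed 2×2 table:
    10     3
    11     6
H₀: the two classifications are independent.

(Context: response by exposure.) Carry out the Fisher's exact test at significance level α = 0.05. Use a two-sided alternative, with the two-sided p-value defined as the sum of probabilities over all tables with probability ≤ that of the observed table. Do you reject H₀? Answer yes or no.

Margins: r₁=13, r₂=17, c₁=21, c₂=9, n=30
p_obs = C(13,10)·C(17,11)/C(30,21); sum pmf over tables with pmf ≤ p_obs
p-value (two-sided) = 0.69075
At α=0.05: p ≥ α → fail to reject H₀

reject H₀: no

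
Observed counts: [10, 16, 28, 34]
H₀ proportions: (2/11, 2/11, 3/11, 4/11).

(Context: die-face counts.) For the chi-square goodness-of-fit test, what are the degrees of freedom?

df = k − 1 = 4 − 1 = 3

degrees of freedom = 3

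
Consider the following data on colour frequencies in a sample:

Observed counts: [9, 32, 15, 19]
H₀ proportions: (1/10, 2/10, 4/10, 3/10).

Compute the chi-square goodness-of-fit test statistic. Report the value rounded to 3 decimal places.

test statistic = 27.611

n = 75; E_i = n·p_i = [7.50, 15.00, 30.00, 22.50]
χ² = (9−7.50)²/7.50 + (32−15.00)²/15.00 + (15−30.00)²/30.00 + (19−22.50)²/22.50 = 27.6111
df = 3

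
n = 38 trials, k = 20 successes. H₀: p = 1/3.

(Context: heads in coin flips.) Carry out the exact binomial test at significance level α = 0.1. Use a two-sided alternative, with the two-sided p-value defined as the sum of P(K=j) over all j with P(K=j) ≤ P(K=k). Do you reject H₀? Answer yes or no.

Exact binomial: n=38, k=20, p₀=1/3=0.3333
P(X=j) = C(n,j)·p₀^j·(1−p₀)^(n−j); p = Σ P(X=j) over j with P(X=j) ≤ P(X=20)
p-value (two-sided) = 0.01531
At α=0.1: p < α → reject H₀

reject H₀: yes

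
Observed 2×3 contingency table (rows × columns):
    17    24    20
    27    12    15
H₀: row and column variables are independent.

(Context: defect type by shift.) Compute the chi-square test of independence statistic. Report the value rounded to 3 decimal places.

Row totals [61, 54], col totals [44, 36, 35], n=115
χ² = (17−23.34)²/23.34 + (24−19.10)²/19.10 + (20−18.57)²/18.57 + (27−20.66)²/20.66 + (12−16.90)²/16.90 + (15−16.43)²/16.43 = 6.5853
df = 2

test statistic = 6.585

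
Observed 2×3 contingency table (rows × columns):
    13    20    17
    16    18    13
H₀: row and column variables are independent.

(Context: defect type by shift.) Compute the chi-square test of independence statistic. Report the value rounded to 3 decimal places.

test statistic = 0.857

Row totals [50, 47], col totals [29, 38, 30], n=97
χ² = (13−14.95)²/14.95 + (20−19.59)²/19.59 + (17−15.46)²/15.46 + (16−14.05)²/14.05 + (18−18.41)²/18.41 + (13−14.54)²/14.54 = 0.8570
df = 2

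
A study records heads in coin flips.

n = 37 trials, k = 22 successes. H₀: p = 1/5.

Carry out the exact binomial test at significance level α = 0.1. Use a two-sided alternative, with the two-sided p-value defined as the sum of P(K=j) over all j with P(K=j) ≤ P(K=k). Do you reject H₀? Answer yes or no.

Exact binomial: n=37, k=22, p₀=1/5=0.2000
P(X=j) = C(n,j)·p₀^j·(1−p₀)^(n−j); p = Σ P(X=j) over j with P(X=j) ≤ P(X=22)
p-value (two-sided) = 0.00000
At α=0.1: p < α → reject H₀

reject H₀: yes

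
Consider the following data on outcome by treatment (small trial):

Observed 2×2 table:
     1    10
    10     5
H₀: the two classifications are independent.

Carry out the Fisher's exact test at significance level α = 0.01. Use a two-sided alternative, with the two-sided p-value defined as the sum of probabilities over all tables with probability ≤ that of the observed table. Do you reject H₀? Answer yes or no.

reject H₀: yes

Margins: r₁=11, r₂=15, c₁=11, c₂=15, n=26
p_obs = C(11,1)·C(15,10)/C(26,11); sum pmf over tables with pmf ≤ p_obs
p-value (two-sided) = 0.00522
At α=0.01: p < α → reject H₀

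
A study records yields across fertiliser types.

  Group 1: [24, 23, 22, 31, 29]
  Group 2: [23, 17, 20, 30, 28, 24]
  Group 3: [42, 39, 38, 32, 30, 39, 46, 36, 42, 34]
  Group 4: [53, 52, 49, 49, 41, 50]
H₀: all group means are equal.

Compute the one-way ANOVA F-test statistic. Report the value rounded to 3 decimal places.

Group means [25.80, 23.67, 37.80, 49.00], grand mean 34.926
SSB = Σnᵢ(x̄ᵢ−x̄)² = 2448.119; SSW = ΣΣ(x−x̄ᵢ)² = 487.733
MSB = 2448.119/3 = 816.0395; MSW = 487.733/23 = 21.2058
F = MSB/MSW = 38.4819
df = (3, 23)

test statistic = 38.482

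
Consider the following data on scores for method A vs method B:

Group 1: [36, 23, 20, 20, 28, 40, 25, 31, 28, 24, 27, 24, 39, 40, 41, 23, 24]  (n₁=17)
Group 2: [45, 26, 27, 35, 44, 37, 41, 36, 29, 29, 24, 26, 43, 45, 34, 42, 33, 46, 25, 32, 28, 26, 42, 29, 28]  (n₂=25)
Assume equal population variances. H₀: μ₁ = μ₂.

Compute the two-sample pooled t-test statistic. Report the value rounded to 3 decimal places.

x̄₁=29.000, s₁=7.374, n₁=17
x̄₂=34.080, s₂=7.449, n₂=25
s_p² = [16·7.374² + 24·7.449²]/40 = 55.0460
SE = √(s_p²·(1/17+1/25)) = 2.3323
t = (29.000−34.080)/2.3323 = -2.1781
df = 40

test statistic = -2.178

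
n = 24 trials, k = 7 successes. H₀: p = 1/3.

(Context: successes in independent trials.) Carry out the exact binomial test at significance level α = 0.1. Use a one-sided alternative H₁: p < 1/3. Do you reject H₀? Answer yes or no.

Exact binomial: n=24, k=7, p₀=1/3=0.3333
P(X≤7) from Σ C(n,i)·p₀^i·(1−p₀)^(n−i)
p-value (one-sided, H₁ less) = 0.42380
At α=0.1: p ≥ α → fail to reject H₀

reject H₀: no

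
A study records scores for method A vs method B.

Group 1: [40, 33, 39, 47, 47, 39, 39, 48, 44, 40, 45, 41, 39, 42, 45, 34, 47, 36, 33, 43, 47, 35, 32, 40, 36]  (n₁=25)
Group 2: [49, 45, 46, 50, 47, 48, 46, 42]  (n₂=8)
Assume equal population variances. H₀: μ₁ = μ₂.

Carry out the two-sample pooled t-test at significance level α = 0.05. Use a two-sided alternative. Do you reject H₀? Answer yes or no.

reject H₀: yes

x̄₁=40.440, s₁=4.976, n₁=25
x̄₂=46.625, s₂=2.504, n₂=8
s_p² = [24·4.976² + 7·2.504²]/31 = 20.5818
SE = √(s_p²·(1/25+1/8)) = 1.8428
t = (40.440−46.625)/1.8428 = -3.3563
df = 31
p-value (two-sided) = 0.00210
At α=0.05: p < α → reject H₀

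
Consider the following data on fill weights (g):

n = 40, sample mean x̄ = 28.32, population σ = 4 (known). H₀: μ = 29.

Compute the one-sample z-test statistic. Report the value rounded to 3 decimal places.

test statistic = -1.075

SE = σ/√n = 4/√40 = 0.6325
z = (x̄−μ₀)/SE = (28.32−29)/0.6325 = -1.0752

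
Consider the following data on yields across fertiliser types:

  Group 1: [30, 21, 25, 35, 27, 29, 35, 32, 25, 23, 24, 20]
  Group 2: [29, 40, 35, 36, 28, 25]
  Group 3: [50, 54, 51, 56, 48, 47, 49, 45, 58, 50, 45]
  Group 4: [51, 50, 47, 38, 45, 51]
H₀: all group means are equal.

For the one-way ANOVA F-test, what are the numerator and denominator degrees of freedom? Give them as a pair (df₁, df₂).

k = 4 groups, N = 35 total
df = (k−1, N−k) = (4−1, 35−4) = (3, 31)

degrees of freedom = [3, 31]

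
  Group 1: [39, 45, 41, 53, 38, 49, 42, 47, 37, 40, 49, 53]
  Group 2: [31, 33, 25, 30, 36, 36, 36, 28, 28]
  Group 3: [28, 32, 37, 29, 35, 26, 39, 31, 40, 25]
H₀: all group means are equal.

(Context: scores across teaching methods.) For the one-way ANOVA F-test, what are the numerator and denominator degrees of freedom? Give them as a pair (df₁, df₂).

k = 3 groups, N = 31 total
df = (k−1, N−k) = (3−1, 31−3) = (2, 28)

degrees of freedom = [2, 28]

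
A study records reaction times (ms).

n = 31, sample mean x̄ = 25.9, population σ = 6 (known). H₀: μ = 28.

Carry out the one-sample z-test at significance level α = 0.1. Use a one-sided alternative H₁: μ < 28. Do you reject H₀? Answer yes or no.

reject H₀: yes

SE = σ/√n = 6/√31 = 1.0776
z = (x̄−μ₀)/SE = (25.9−28)/1.0776 = -1.9487
p-value (one-sided, H₁ less) = 0.02566
At α=0.1: p < α → reject H₀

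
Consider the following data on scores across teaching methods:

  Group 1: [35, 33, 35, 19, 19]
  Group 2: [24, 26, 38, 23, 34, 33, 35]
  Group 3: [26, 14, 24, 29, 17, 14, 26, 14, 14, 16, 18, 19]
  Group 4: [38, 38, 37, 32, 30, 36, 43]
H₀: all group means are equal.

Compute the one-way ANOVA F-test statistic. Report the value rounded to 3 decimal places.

Group means [28.20, 30.43, 19.25, 36.29], grand mean 27.065
SSB = Σnᵢ(x̄ᵢ−x̄)² = 1413.678; SSW = ΣΣ(x−x̄ᵢ)² = 944.193
MSB = 1413.678/3 = 471.2260; MSW = 944.193/27 = 34.9701
F = MSB/MSW = 13.4751
df = (3, 27)

test statistic = 13.475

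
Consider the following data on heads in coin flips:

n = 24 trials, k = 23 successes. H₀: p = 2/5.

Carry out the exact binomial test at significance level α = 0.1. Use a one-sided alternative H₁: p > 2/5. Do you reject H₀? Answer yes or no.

reject H₀: yes

Exact binomial: n=24, k=23, p₀=2/5=0.4000
P(X≥23) from Σ C(n,i)·p₀^i·(1−p₀)^(n−i)
p-value (one-sided, H₁ greater) = 0.00000
At α=0.1: p < α → reject H₀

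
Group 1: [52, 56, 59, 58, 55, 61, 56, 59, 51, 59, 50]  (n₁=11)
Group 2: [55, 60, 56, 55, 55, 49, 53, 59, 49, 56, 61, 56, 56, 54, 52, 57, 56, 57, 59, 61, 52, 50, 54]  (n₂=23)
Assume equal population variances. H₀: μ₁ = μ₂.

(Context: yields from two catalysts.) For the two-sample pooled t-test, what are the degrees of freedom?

degrees of freedom = 32

df = n₁ + n₂ − 2 = 11 + 23 − 2 = 32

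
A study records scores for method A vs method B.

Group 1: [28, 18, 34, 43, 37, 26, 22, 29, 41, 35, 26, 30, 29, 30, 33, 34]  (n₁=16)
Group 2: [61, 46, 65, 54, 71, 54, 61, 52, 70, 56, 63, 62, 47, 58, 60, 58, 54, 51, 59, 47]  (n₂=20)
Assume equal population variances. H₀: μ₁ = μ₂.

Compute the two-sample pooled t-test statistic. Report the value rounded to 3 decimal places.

x̄₁=30.938, s₁=6.516, n₁=16
x̄₂=57.450, s₂=7.045, n₂=20
s_p² = [15·6.516² + 19·7.045²]/34 = 46.4673
SE = √(s_p²·(1/16+1/20)) = 2.2864
t = (30.938−57.450)/2.2864 = -11.5958
df = 34

test statistic = -11.596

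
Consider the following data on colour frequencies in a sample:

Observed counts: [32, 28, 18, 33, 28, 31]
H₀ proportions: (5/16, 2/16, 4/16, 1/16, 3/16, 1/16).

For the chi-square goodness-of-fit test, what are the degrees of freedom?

df = k − 1 = 6 − 1 = 5

degrees of freedom = 5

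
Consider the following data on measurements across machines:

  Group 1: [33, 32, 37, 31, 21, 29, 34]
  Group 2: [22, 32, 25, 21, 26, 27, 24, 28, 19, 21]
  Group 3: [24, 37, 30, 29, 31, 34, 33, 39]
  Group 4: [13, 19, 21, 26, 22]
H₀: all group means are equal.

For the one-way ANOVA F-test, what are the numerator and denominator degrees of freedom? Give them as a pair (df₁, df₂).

k = 4 groups, N = 30 total
df = (k−1, N−k) = (4−1, 30−4) = (3, 26)

degrees of freedom = [3, 26]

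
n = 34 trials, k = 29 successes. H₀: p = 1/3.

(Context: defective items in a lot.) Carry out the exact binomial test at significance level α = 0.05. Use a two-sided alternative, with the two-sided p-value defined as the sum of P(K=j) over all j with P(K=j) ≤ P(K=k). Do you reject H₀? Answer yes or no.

reject H₀: yes

Exact binomial: n=34, k=29, p₀=1/3=0.3333
P(X=j) = C(n,j)·p₀^j·(1−p₀)^(n−j); p = Σ P(X=j) over j with P(X=j) ≤ P(X=29)
p-value (two-sided) = 0.00000
At α=0.05: p < α → reject H₀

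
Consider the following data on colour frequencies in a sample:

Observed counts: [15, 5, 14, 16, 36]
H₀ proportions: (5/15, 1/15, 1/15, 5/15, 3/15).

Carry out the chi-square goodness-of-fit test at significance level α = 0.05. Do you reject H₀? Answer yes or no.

reject H₀: yes

n = 86; E_i = n·p_i = [28.67, 5.73, 5.73, 28.67, 17.20]
χ² = (15−28.67)²/28.67 + (5−5.73)²/5.73 + (14−5.73)²/5.73 + (16−28.67)²/28.67 + (36−17.20)²/17.20 = 44.6744
df = 4
p-value (upper-tail) = 0.00000
At α=0.05: p < α → reject H₀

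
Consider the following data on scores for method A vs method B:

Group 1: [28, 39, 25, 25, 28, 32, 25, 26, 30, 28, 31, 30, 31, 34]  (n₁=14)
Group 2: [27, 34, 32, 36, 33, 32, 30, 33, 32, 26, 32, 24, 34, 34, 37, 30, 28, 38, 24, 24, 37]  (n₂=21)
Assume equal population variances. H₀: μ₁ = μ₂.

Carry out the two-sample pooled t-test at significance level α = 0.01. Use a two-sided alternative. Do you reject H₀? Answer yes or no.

reject H₀: no

x̄₁=29.429, s₁=3.936, n₁=14
x̄₂=31.286, s₂=4.372, n₂=21
s_p² = [13·3.936² + 20·4.372²]/33 = 17.6883
SE = √(s_p²·(1/14+1/21)) = 1.4511
t = (29.429−31.286)/1.4511 = -1.2798
df = 33
p-value (two-sided) = 0.20954
At α=0.01: p ≥ α → fail to reject H₀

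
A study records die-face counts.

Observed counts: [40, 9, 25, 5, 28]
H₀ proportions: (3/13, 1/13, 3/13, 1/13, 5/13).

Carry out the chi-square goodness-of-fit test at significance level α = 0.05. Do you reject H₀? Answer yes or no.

n = 107; E_i = n·p_i = [24.69, 8.23, 24.69, 8.23, 41.15]
χ² = (40−24.69)²/24.69 + (9−8.23)²/8.23 + (25−24.69)²/24.69 + (5−8.23)²/8.23 + (28−41.15)²/41.15 = 15.0380
df = 4
p-value (upper-tail) = 0.00462
At α=0.05: p < α → reject H₀

reject H₀: yes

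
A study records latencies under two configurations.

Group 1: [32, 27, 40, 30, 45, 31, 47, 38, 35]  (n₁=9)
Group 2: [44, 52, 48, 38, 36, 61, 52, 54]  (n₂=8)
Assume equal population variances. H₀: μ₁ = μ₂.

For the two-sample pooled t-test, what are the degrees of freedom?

df = n₁ + n₂ − 2 = 9 + 8 − 2 = 15

degrees of freedom = 15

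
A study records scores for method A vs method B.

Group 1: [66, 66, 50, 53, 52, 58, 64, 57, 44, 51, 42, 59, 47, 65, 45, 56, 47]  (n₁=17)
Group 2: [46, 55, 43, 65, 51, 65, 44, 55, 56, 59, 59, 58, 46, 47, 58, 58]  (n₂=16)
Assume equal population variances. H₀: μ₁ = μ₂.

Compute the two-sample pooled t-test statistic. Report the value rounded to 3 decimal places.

x̄₁=54.235, s₁=7.965, n₁=17
x̄₂=54.062, s₂=7.085, n₂=16
s_p² = [16·7.965² + 15·7.085²]/31 = 57.0321
SE = √(s_p²·(1/17+1/16)) = 2.6305
t = (54.235−54.062)/2.6305 = 0.0657
df = 31

test statistic = 0.066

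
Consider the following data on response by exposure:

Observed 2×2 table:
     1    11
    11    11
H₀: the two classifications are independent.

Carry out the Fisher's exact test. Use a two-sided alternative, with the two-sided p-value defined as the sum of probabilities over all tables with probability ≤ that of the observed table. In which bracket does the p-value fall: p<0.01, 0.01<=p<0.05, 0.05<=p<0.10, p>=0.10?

p-value bracket: 0.01<=p<0.05

Margins: r₁=12, r₂=22, c₁=12, c₂=22, n=34
p_obs = C(12,1)·C(22,11)/C(34,12); sum pmf over tables with pmf ≤ p_obs
p-value (two-sided) = 0.02387
→ bracket: 0.01<=p<0.05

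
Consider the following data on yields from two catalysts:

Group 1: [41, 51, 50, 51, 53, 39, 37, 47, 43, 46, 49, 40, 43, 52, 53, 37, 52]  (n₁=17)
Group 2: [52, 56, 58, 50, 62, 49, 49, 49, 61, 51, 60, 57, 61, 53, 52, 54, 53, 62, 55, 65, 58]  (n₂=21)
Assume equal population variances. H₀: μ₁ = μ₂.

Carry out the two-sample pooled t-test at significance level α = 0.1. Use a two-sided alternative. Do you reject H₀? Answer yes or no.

x̄₁=46.118, s₁=5.787, n₁=17
x̄₂=55.571, s₂=4.935, n₂=21
s_p² = [16·5.787² + 20·4.935²]/36 = 28.4141
SE = √(s_p²·(1/17+1/21)) = 1.7391
t = (46.118−55.571)/1.7391 = -5.4360
df = 36
p-value (two-sided) = 0.00000
At α=0.1: p < α → reject H₀

reject H₀: yes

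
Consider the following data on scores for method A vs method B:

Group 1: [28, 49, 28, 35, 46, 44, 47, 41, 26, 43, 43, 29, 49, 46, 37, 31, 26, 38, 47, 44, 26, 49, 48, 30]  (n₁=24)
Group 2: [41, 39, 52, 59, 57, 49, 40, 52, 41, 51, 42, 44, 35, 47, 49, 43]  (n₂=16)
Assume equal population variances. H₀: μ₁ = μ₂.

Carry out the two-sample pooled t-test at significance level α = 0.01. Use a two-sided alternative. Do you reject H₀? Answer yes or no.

reject H₀: yes

x̄₁=38.750, s₁=8.614, n₁=24
x̄₂=46.312, s₂=6.780, n₂=16
s_p² = [23·8.614² + 15·6.780²]/38 = 63.0510
SE = √(s_p²·(1/24+1/16)) = 2.5628
t = (38.750−46.312)/2.5628 = -2.9509
df = 38
p-value (two-sided) = 0.00540
At α=0.01: p < α → reject H₀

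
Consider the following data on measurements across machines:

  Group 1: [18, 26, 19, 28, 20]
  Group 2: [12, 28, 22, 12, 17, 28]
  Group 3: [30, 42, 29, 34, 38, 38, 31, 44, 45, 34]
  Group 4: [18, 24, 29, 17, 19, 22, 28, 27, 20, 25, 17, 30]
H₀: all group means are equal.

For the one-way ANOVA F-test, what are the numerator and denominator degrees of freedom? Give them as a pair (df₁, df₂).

k = 4 groups, N = 33 total
df = (k−1, N−k) = (4−1, 33−4) = (3, 29)

degrees of freedom = [3, 29]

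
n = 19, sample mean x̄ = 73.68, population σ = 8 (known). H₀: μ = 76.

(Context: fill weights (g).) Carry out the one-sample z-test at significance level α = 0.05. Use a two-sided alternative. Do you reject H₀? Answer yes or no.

reject H₀: no

SE = σ/√n = 8/√19 = 1.8353
z = (x̄−μ₀)/SE = (73.68−76)/1.8353 = -1.2641
p-value (two-sided) = 0.20620
At α=0.05: p ≥ α → fail to reject H₀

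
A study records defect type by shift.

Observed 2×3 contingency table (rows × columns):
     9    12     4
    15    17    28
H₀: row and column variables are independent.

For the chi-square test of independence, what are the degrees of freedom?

df = (r−1)(c−1) = (2−1)·(3−1) = 2

degrees of freedom = 2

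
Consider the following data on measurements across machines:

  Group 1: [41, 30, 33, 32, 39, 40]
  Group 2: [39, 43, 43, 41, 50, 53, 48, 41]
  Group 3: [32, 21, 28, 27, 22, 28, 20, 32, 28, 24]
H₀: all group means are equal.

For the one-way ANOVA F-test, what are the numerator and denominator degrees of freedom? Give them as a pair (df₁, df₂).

degrees of freedom = [2, 21]

k = 3 groups, N = 24 total
df = (k−1, N−k) = (3−1, 24−3) = (2, 21)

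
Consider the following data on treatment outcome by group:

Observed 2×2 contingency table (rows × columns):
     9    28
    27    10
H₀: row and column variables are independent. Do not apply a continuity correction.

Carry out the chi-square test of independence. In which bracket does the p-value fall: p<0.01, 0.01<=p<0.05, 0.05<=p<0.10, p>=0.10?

p-value bracket: p<0.01

Row totals [37, 37], col totals [36, 38], n=74
χ² = (9−18.00)²/18.00 + (28−19.00)²/19.00 + (27−18.00)²/18.00 + (10−19.00)²/19.00 = 17.5263
df = 1
p-value (upper-tail) = 0.00003
→ bracket: p<0.01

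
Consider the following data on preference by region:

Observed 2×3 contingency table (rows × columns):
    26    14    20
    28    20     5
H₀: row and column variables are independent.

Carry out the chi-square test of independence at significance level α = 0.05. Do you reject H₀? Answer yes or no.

reject H₀: yes

Row totals [60, 53], col totals [54, 34, 25], n=113
χ² = (26−28.67)²/28.67 + (14−18.05)²/18.05 + (20−13.27)²/13.27 + (28−25.33)²/25.33 + (20−15.95)²/15.95 + (5−11.73)²/11.73 = 9.7366
df = 2
p-value (upper-tail) = 0.00769
At α=0.05: p < α → reject H₀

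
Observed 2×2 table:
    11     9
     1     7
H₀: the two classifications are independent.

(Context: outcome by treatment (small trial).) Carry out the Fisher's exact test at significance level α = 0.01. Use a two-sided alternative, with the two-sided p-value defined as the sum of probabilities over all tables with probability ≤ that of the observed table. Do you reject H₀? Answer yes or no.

reject H₀: no

Margins: r₁=20, r₂=8, c₁=12, c₂=16, n=28
p_obs = C(20,11)·C(8,1)/C(28,12); sum pmf over tables with pmf ≤ p_obs
p-value (two-sided) = 0.08822
At α=0.01: p ≥ α → fail to reject H₀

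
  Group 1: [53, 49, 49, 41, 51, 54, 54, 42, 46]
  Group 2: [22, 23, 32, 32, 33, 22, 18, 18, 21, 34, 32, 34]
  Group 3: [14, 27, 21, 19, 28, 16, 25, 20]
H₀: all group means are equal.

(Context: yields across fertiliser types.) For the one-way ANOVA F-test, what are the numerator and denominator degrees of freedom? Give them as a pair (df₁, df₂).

degrees of freedom = [2, 26]

k = 3 groups, N = 29 total
df = (k−1, N−k) = (3−1, 29−3) = (2, 26)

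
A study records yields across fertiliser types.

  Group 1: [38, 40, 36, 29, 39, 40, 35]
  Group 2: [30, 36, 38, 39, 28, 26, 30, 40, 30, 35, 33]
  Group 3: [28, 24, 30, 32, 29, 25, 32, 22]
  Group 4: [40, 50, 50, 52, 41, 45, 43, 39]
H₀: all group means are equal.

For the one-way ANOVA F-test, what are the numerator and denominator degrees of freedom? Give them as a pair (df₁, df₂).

k = 4 groups, N = 34 total
df = (k−1, N−k) = (4−1, 34−4) = (3, 30)

degrees of freedom = [3, 30]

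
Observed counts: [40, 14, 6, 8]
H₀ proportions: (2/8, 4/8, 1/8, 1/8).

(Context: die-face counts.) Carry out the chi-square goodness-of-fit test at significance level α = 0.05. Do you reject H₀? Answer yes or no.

n = 68; E_i = n·p_i = [17.00, 34.00, 8.50, 8.50]
χ² = (40−17.00)²/17.00 + (14−34.00)²/34.00 + (6−8.50)²/8.50 + (8−8.50)²/8.50 = 43.6471
df = 3
p-value (upper-tail) = 0.00000
At α=0.05: p < α → reject H₀

reject H₀: yes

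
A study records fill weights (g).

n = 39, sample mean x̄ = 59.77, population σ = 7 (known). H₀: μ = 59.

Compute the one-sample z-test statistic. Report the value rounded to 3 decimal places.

test statistic = 0.687

SE = σ/√n = 7/√39 = 1.1209
z = (x̄−μ₀)/SE = (59.77−59)/1.1209 = 0.6869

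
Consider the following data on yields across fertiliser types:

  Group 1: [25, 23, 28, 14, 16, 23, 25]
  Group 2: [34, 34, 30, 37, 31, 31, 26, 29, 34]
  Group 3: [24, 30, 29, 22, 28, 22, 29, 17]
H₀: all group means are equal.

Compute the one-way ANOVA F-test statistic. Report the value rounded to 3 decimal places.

test statistic = 10.877

Group means [22.00, 31.78, 25.12], grand mean 26.708
SSB = Σnᵢ(x̄ᵢ−x̄)² = 406.528; SSW = ΣΣ(x−x̄ᵢ)² = 392.431
MSB = 406.528/2 = 203.2639; MSW = 392.431/21 = 18.6872
F = MSB/MSW = 10.8772
df = (2, 21)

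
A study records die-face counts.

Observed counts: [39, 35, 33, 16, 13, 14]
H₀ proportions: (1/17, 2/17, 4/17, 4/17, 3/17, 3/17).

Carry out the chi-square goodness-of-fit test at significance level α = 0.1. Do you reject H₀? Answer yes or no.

n = 150; E_i = n·p_i = [8.82, 17.65, 35.29, 35.29, 26.47, 26.47]
χ² = (39−8.82)²/8.82 + (35−17.65)²/17.65 + (33−35.29)²/35.29 + (16−35.29)²/35.29 + (13−26.47)²/26.47 + (14−26.47)²/26.47 = 143.6939
df = 5
p-value (upper-tail) = 0.00000
At α=0.1: p < α → reject H₀

reject H₀: yes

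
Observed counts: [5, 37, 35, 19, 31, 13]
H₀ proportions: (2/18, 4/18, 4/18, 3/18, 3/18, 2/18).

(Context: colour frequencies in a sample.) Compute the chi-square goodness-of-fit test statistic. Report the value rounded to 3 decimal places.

n = 140; E_i = n·p_i = [15.56, 31.11, 31.11, 23.33, 23.33, 15.56]
χ² = (5−15.56)²/15.56 + (37−31.11)²/31.11 + (35−31.11)²/31.11 + (19−23.33)²/23.33 + (31−23.33)²/23.33 + (13−15.56)²/15.56 = 12.5071
df = 5

test statistic = 12.507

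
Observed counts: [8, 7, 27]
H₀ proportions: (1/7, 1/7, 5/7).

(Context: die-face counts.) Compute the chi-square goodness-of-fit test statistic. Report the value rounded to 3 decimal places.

n = 42; E_i = n·p_i = [6.00, 6.00, 30.00]
χ² = (8−6.00)²/6.00 + (7−6.00)²/6.00 + (27−30.00)²/30.00 = 1.1333
df = 2

test statistic = 1.133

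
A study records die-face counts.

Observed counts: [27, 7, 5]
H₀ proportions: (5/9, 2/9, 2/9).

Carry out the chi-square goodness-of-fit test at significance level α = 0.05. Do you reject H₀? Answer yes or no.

n = 39; E_i = n·p_i = [21.67, 8.67, 8.67]
χ² = (27−21.67)²/21.67 + (7−8.67)²/8.67 + (5−8.67)²/8.67 = 3.1846
df = 2
p-value (upper-tail) = 0.20346
At α=0.05: p ≥ α → fail to reject H₀

reject H₀: no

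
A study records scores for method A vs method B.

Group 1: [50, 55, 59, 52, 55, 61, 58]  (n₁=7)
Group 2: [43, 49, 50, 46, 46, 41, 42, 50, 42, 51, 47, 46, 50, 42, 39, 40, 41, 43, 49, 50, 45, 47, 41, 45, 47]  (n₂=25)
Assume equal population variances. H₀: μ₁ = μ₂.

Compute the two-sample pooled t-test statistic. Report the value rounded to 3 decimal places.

x̄₁=55.714, s₁=3.904, n₁=7
x̄₂=45.280, s₂=3.680, n₂=25
s_p² = [6·3.904² + 24·3.680²]/30 = 13.8823
SE = √(s_p²·(1/7+1/25)) = 1.5933
t = (55.714−45.280)/1.5933 = 6.5490
df = 30

test statistic = 6.549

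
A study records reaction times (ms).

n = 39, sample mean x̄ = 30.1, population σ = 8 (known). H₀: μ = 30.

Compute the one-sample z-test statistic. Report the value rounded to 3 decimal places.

test statistic = 0.078

SE = σ/√n = 8/√39 = 1.2810
z = (x̄−μ₀)/SE = (30.1−30)/1.2810 = 0.0781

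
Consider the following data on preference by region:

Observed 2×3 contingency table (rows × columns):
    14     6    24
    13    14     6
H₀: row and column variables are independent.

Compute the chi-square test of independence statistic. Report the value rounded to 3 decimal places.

test statistic = 12.725

Row totals [44, 33], col totals [27, 20, 30], n=77
χ² = (14−15.43)²/15.43 + (6−11.43)²/11.43 + (24−17.14)²/17.14 + (13−11.57)²/11.57 + (14−8.57)²/8.57 + (6−12.86)²/12.86 = 12.7253
df = 2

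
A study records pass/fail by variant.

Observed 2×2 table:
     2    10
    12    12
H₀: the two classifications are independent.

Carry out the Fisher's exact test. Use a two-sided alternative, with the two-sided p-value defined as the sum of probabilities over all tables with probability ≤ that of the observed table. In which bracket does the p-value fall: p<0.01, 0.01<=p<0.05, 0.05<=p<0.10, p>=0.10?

p-value bracket: 0.05<=p<0.10

Margins: r₁=12, r₂=24, c₁=14, c₂=22, n=36
p_obs = C(12,2)·C(24,12)/C(36,14); sum pmf over tables with pmf ≤ p_obs
p-value (two-sided) = 0.07562
→ bracket: 0.05<=p<0.10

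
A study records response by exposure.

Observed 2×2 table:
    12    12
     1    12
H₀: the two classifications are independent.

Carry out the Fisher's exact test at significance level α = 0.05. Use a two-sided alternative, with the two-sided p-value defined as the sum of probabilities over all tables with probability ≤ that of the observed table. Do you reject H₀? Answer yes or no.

reject H₀: yes

Margins: r₁=24, r₂=13, c₁=13, c₂=24, n=37
p_obs = C(24,12)·C(13,1)/C(37,13); sum pmf over tables with pmf ≤ p_obs
p-value (two-sided) = 0.01287
At α=0.05: p < α → reject H₀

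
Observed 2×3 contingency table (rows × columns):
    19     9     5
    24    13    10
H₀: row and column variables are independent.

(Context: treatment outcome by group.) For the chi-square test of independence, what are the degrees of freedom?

degrees of freedom = 2

df = (r−1)(c−1) = (2−1)·(3−1) = 2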